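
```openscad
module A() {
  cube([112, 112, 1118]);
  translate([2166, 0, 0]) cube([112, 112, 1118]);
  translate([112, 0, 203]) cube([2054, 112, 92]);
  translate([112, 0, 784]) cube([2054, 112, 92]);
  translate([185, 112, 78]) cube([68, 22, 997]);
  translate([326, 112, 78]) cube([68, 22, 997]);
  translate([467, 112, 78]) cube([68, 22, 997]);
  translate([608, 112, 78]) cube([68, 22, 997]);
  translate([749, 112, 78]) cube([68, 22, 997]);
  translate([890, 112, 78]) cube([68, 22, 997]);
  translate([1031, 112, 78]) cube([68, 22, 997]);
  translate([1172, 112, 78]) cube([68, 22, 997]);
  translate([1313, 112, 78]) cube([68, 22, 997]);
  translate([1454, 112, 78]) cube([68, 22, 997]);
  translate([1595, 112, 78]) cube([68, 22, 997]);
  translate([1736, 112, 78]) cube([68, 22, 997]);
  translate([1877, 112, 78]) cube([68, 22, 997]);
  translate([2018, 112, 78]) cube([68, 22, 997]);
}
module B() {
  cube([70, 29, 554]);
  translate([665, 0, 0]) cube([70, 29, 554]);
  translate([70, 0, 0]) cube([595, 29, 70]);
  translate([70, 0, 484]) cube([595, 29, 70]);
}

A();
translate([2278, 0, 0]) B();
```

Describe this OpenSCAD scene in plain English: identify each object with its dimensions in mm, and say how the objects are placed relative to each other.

A is a fence section. Two 112×112 mm posts, 1118 mm tall, stand on the floor with a clear span of 2054 mm between their inner faces. Two horizontal rails of 112×92 mm section span the gap between the posts with their undersides at z = 203 mm and z = 784 mm, flush with the posts' −y face. 14 pickets, each 68 mm wide, 22 mm thick and 997 mm tall, are fixed to the +y face of the rails with their bottoms at z = 78 mm, evenly spaced across the span with equal gaps (rounded down to the nearest mm) at the −x end and between each pair — any rounding remainder accumulates at the +x end.

B is a rectangular picture frame lying in the x–z plane (depth along y). The opening is 595 mm wide (x) by 414 mm tall (z), surrounded by a border 70 mm wide on all four sides. The frame is 29 mm deep and is made of two full-height vertical stiles with two horizontal rails fitted between them.

The picture frame is against the fence section's +x side, with their −y faces flush.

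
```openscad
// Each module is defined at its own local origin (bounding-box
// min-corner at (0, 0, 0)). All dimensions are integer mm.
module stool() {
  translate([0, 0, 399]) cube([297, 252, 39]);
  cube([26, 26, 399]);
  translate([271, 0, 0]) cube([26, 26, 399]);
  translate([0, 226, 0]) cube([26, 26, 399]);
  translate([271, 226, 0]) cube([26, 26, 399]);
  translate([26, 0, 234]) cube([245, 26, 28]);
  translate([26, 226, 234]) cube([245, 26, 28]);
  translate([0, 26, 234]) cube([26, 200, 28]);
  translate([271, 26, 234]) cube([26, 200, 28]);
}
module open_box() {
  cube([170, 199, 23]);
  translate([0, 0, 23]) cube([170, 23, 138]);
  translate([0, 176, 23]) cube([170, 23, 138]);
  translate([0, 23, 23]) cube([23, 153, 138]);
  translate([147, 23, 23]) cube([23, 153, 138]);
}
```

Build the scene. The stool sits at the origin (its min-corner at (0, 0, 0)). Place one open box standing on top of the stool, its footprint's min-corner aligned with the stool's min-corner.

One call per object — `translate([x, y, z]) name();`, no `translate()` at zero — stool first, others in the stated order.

stool();
translate([0, 0, 438]) open_box();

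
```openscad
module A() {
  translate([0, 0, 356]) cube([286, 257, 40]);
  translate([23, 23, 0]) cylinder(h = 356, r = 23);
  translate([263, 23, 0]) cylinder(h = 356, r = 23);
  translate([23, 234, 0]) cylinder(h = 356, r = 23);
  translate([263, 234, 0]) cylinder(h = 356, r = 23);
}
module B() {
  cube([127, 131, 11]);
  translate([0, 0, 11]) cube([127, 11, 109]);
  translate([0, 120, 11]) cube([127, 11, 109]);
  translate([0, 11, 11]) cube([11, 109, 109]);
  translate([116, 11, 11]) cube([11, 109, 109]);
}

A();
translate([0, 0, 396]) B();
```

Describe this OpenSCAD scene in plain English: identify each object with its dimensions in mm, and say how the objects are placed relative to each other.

A is a four-legged stool. The seat is 286×257 mm, 40 mm thick, top at z = 396 mm. It stands on four round legs, each 46 mm in diameter, from z = 0 to the seat underside, each leg's axis is inset half a diameter from the nearest pair of seat edges (so the leg's bounding box is flush with the corner).

B is an open-topped rectangular box: outside dimensions 127×131×120 mm, with a uniform wall and base thickness of 11 mm. The base is a full 127×131 slab on the floor; four walls sit on top of the base. The front and back walls (the −y and +y sides) span the full width; the two side walls fit between them.

The open box is on top of the stool.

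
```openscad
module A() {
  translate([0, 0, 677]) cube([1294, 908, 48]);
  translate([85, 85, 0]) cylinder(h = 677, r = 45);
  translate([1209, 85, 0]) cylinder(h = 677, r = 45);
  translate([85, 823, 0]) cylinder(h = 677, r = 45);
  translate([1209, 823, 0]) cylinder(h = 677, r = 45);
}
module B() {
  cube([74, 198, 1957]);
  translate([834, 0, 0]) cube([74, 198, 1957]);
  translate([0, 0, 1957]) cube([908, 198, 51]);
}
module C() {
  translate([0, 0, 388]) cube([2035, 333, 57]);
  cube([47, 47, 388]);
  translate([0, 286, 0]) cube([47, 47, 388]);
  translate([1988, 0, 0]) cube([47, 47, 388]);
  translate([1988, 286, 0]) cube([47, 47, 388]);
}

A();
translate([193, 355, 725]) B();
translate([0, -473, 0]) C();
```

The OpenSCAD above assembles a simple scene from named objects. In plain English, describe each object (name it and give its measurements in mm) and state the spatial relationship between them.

A is a rectangular dining table. The top is 1294×908×48 mm with its upper surface at z = 725 mm. It stands on four round legs of 90 mm diameter, each leg's bounding box inset 40 mm from the nearest pair of top edges, running from the floor to the underside of the top.

B is a rectangular door frame: two vertical jambs of 74×198 mm section, 1957 mm tall, with a clear opening 760 mm wide between their inner faces. A header 51 mm tall and 198 mm deep lies on top of the jambs and spans the full outside width.

C is a long wooden bench with a 2035 mm (x) × 333 mm (y) seat, 57 mm thick, its top surface 445 mm above the floor. Four 47 mm square legs at the seat corners, flush with the edges, run from z = 0 to the seat underside.

The door frame is on top of the table, centred. The bench is on the floor beside the table on its −y side.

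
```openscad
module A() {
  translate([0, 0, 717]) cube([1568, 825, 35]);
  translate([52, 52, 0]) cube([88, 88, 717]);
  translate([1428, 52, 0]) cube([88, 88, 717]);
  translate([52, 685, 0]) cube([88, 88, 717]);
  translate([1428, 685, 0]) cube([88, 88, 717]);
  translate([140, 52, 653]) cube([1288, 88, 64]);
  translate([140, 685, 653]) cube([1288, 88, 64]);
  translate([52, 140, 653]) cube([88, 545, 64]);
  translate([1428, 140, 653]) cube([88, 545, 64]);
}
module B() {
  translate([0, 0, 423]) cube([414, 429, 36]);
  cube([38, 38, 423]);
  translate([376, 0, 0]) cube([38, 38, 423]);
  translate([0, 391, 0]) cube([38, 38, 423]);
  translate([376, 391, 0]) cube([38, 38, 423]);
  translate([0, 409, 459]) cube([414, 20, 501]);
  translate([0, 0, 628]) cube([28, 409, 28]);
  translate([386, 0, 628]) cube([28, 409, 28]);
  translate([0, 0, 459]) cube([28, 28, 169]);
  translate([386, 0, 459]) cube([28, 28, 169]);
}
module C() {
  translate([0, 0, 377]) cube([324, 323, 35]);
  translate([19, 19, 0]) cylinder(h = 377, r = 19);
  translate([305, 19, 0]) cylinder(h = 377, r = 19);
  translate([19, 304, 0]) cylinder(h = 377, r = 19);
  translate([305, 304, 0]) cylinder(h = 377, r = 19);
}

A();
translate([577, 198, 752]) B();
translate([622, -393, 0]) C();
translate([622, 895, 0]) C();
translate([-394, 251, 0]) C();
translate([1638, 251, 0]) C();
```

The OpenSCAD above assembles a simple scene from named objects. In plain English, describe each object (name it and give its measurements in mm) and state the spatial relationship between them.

A is a table with a 1568×825 mm rectangular top, 35 mm thick, top surface at z = 752 mm, supported by four 88×88 mm square legs, each inset 52 mm from the nearest pair of top edges, running from the floor. Four apron rails, 88 mm thick and 64 mm tall, run between adjacent legs with their top edges flush with the underside of the top and their outer faces flush with the legs' outer faces.

B is a chair. The seat is a 414×429×36 mm slab with its top at z = 459 mm, on four 38×38 mm corner legs (flush with the seat edges, standing on z = 0). A flat backrest 20 mm thick, 501 mm tall, spans the full seat width and rises from the seat top along its +y edge, rear face flush with the rear of the seat. Two armrests of 28×28 mm section run along each side from the seat's front edge to the front of the backrest, top faces 197 mm above the seat top and outer faces flush with the seat's x-edges; a 28×28 mm post under the front of each armrest stands on the seat at the front corner.

C is a four-legged stool. The seat is 324×323 mm, 35 mm thick, top at z = 412 mm. It stands on four round legs, each 38 mm in diameter, from z = 0 to the seat underside, each leg's axis is inset half a diameter from the nearest pair of seat edges (so the leg's bounding box is flush with the corner).

The chair is on top of the table, centred. Four stools sit around the table at the −y, +y, −x, +x sides.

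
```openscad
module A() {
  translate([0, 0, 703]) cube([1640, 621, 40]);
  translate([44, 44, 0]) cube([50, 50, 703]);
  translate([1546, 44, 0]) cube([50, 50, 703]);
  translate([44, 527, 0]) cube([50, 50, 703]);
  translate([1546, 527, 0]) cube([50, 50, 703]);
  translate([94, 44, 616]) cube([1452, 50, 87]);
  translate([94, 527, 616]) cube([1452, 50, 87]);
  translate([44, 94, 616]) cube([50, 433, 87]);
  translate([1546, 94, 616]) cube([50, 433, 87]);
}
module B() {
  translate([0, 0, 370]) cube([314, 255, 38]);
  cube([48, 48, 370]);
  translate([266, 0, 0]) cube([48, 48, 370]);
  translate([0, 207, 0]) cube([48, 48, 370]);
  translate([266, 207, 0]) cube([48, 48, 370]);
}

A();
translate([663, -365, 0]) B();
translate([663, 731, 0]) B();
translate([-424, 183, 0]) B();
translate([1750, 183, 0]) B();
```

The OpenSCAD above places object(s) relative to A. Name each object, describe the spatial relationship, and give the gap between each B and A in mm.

Each stool's nearest face is 110 mm from the table's bounding box.

A is a table. B is a stool. Four stools sit around the table at the −y, +y, −x, +x sides. The gap between each stool and the table is 110 mm.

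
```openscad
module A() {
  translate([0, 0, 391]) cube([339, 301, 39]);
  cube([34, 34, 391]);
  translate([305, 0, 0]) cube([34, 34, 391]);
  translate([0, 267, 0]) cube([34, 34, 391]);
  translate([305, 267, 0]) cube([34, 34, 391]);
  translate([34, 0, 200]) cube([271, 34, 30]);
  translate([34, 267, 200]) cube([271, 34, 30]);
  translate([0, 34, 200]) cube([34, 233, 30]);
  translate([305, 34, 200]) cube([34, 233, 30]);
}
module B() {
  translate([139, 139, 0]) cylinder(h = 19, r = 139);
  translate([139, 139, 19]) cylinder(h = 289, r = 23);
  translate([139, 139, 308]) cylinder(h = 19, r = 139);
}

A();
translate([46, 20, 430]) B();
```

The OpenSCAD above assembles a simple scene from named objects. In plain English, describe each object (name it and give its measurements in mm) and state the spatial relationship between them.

A is a four-legged stool. The seat is a 339×301×39 mm slab whose top surface is at z = 430 mm; four square legs, each 34×34 mm in cross-section, run from the floor (z = 0) to the underside of the seat, each flush with a corner of the seat. Four stretchers, 34 mm wide and 30 mm tall, connect adjacent legs with their undersides at z = 200 mm, each running between the inner faces of the legs it joins and aligned with the legs' outer faces on the other axis.

B is a spool: two coaxial disc flanges of radius 139 mm and thickness 19 mm, joined by a core cylinder of radius 23 mm and height 289 mm. The lower flange rests on z = 0 and the three cylinders share a vertical axis.

The spool is on top of the stool.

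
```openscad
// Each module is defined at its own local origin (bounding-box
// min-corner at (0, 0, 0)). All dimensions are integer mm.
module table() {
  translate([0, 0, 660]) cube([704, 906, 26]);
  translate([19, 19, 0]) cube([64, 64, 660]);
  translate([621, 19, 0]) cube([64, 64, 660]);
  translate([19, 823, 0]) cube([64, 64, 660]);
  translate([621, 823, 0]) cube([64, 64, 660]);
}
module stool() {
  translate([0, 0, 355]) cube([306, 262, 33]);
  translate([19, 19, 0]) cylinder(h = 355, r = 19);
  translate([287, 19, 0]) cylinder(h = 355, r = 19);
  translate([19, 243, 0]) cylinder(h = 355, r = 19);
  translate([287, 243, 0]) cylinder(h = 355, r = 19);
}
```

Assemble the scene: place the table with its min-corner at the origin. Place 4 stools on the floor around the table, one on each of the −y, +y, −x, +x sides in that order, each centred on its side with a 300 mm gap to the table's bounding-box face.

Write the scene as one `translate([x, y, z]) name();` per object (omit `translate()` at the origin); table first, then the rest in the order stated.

table();
translate([199, -562, 0]) stool();
translate([199, 1206, 0]) stool();
translate([-606, 322, 0]) stool();
translate([1004, 322, 0]) stool();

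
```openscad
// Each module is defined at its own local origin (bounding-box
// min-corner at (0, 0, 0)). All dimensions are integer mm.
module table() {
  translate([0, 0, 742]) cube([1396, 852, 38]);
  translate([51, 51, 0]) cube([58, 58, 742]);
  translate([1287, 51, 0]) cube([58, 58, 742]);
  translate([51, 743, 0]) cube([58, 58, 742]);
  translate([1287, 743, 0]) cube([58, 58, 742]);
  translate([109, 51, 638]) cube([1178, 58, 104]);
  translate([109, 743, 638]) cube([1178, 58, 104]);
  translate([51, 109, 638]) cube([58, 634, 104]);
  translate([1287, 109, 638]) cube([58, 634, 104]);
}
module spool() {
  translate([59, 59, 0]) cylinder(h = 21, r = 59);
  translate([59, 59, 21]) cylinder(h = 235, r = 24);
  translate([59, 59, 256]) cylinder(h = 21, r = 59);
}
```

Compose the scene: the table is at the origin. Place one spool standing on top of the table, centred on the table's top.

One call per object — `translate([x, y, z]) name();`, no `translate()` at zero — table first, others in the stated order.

table();
translate([639, 367, 780]) spool();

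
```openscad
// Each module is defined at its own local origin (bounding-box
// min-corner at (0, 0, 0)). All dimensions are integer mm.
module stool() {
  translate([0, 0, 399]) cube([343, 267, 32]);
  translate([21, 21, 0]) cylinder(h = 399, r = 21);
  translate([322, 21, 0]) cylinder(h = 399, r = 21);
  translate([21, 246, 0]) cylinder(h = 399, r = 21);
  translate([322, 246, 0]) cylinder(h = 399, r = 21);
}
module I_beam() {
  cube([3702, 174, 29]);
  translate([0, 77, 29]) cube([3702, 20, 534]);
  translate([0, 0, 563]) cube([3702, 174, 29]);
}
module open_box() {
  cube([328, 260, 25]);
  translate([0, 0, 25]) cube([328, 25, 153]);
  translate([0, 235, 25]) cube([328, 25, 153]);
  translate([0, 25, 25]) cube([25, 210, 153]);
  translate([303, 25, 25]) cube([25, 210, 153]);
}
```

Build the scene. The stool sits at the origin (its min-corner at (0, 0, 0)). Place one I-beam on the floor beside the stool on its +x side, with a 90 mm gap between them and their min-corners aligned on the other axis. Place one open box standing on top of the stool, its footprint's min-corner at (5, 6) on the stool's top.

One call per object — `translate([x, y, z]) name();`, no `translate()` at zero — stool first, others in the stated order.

stool();
translate([433, 0, 0]) I_beam();
translate([5, 6, 431]) open_box();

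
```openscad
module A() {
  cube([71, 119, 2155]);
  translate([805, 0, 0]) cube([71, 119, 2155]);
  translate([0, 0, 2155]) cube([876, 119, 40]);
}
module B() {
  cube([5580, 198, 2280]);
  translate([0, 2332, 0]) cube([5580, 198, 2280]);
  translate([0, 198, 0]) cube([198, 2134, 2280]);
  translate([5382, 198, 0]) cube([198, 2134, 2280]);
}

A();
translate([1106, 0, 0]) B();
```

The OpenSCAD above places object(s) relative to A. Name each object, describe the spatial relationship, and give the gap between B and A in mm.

The house frame's nearest face is 230 mm from the door frame's +x face.

A is a door frame. B is a house frame. The house frame is on the floor beside the door frame on its +x side. The gap between the house frame and the door frame is 230 mm.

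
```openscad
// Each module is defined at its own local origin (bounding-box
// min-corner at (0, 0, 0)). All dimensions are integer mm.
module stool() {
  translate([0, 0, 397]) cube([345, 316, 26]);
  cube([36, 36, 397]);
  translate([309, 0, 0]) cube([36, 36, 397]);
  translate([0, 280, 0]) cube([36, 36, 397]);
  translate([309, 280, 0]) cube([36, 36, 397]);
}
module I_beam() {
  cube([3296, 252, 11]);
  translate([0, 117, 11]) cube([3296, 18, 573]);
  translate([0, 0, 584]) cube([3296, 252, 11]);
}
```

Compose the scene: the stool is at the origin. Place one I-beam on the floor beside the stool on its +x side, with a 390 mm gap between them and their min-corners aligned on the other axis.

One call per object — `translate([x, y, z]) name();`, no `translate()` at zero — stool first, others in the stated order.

stool();
translate([735, 0, 0]) I_beam();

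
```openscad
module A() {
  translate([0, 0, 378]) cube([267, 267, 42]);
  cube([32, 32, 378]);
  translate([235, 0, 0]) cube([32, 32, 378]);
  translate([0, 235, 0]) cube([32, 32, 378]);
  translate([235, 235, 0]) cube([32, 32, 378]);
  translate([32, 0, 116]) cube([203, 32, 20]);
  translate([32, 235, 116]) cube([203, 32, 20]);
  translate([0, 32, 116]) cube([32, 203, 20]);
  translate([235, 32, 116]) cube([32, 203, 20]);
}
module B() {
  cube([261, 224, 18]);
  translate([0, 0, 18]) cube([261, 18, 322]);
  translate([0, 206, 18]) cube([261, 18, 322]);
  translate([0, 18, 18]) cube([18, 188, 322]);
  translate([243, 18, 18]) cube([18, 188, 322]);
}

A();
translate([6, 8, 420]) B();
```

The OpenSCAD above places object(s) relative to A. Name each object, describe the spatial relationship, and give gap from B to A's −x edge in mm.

A is a stool. B is an open box. The open box is on top of the stool. The gap from the open box to the stool's −x edge is 6 mm.

The open box's min-x is at 6; the stool's min-x is 0; gap = 6 mm.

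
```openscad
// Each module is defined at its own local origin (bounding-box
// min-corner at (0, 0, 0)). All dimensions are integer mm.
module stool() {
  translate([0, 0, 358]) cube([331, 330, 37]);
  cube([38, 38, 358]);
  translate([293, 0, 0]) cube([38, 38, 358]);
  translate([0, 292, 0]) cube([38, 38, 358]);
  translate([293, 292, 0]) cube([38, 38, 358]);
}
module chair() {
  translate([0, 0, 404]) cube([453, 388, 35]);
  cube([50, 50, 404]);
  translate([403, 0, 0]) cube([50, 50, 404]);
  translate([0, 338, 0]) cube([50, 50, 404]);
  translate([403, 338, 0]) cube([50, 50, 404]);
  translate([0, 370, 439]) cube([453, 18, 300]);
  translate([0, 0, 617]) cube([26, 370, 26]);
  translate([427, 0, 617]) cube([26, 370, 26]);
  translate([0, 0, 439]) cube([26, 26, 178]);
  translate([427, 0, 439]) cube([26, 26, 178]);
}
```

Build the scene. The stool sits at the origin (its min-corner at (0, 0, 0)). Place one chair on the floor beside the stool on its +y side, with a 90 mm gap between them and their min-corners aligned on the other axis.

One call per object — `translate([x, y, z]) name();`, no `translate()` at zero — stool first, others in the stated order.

stool();
translate([0, 420, 0]) chair();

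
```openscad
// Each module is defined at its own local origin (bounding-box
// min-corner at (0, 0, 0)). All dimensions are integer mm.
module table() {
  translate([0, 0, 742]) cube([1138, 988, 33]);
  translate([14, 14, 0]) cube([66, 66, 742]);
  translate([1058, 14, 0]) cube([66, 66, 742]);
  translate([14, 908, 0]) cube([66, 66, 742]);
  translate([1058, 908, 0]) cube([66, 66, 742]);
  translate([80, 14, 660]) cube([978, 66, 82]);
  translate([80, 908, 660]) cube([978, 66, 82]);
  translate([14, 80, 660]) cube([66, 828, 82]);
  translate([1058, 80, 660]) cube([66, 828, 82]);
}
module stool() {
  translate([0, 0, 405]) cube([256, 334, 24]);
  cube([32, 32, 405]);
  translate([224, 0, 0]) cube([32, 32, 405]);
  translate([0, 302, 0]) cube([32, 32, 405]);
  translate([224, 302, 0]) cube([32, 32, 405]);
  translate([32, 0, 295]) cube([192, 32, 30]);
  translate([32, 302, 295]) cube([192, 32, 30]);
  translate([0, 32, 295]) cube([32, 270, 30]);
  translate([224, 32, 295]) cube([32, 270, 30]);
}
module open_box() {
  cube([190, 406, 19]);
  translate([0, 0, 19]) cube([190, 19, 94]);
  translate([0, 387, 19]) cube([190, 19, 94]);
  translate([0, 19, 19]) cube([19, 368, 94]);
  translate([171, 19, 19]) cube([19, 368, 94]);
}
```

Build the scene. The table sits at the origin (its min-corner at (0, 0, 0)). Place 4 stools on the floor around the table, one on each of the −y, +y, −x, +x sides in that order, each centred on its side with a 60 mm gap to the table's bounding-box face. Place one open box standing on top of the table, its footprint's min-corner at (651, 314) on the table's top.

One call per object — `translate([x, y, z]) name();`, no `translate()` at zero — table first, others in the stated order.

table();
translate([441, -394, 0]) stool();
translate([441, 1048, 0]) stool();
translate([-316, 327, 0]) stool();
translate([1198, 327, 0]) stool();
translate([651, 314, 775]) open_box();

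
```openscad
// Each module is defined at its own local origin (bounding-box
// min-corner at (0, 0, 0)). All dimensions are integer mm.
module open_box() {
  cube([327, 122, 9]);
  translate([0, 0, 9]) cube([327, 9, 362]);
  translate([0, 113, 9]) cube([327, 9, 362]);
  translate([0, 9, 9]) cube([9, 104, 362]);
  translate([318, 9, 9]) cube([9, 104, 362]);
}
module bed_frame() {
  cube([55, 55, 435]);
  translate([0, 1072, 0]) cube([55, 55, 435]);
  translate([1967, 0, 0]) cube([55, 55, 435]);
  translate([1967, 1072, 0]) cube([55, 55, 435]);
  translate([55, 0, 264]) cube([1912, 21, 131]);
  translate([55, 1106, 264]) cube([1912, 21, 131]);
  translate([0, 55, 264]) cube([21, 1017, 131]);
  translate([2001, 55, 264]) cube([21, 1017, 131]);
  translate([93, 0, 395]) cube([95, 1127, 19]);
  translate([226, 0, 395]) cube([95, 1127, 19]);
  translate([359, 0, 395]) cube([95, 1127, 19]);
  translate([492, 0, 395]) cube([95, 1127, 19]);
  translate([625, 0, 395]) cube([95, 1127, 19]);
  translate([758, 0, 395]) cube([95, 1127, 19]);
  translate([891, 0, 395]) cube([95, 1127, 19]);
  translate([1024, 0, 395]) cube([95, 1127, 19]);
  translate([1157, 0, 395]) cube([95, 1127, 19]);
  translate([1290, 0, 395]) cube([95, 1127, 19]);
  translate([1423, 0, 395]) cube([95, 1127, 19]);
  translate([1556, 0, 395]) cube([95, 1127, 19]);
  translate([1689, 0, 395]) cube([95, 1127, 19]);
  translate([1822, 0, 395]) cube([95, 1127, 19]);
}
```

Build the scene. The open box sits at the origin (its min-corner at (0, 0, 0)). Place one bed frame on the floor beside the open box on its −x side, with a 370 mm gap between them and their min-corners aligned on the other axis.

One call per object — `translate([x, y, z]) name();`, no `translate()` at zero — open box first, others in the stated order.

open_box();
translate([-2392, 0, 0]) bed_frame();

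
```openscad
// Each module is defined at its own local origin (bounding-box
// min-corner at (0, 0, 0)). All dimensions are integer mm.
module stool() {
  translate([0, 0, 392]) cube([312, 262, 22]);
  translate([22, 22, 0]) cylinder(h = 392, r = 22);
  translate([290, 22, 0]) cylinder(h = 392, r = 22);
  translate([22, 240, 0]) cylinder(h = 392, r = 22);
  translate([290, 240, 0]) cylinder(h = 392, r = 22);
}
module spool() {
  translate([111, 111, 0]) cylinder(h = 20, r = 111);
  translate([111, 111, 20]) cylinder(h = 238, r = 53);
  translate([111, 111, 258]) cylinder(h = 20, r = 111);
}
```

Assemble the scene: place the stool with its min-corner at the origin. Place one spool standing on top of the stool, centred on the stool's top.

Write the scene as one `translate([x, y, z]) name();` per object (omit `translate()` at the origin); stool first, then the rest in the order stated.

stool();
translate([45, 20, 414]) spool();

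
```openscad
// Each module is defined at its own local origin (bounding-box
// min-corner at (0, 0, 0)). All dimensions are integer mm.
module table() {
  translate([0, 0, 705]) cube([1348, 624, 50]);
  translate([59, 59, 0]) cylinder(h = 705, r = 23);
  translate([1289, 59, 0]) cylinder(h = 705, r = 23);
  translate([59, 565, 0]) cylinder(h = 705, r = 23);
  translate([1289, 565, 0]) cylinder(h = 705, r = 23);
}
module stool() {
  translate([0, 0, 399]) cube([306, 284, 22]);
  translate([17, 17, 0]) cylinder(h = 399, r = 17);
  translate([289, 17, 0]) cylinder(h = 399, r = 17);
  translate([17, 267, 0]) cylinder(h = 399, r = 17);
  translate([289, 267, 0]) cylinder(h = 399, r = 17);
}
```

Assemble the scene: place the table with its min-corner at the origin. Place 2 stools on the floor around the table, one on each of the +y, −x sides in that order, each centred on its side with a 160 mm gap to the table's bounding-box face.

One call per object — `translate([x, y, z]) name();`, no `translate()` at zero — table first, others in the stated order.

table();
translate([521, 784, 0]) stool();
translate([-466, 170, 0]) stool();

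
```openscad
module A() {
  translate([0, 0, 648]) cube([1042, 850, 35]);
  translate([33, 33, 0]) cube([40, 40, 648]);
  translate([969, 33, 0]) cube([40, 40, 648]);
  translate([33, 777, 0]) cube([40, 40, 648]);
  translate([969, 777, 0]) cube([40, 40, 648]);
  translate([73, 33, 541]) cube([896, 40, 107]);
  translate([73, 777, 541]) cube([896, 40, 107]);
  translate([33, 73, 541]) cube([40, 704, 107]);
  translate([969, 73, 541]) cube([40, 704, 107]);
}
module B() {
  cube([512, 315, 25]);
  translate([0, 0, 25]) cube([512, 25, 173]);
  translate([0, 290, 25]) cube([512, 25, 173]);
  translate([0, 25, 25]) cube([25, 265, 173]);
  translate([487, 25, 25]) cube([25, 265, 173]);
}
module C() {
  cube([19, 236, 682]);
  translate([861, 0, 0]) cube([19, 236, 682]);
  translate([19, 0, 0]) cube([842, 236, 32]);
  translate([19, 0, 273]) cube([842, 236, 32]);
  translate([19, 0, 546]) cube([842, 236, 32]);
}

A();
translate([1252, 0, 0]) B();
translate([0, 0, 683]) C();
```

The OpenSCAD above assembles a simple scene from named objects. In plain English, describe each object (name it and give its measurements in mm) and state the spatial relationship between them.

A is a table: top 1042 mm (x) × 850 mm (y), 35 mm thick, upper face at z = 683 mm, on four 40×40 mm square legs, each inset 33 mm from the nearest pair of top edges, running from z = 0 to the bottom of the top. Four apron rails, 40 mm thick and 107 mm tall, run between adjacent legs with their top edges flush with the underside of the top and their outer faces flush with the legs' outer faces.

B is an open-topped rectangular box: outside dimensions 512×315×198 mm, with a uniform wall and base thickness of 25 mm. The base is a full 512×315 slab on the floor; four walls sit on top of the base. The front and back walls (the −y and +y sides) span the full width; the two side walls fit between them.

C is an open bookshelf. Two side panels, each 19 mm thick, 236 mm deep and 682 mm tall, stand 880 mm apart (outside-to-outside). Between them sit 3 shelves, each 32 mm thick and 236 mm deep, spanning the full gap between the sides. The bottom shelf rests on the floor (its underside at z = 0) and the clear gap between one shelf's top and the next shelf's underside is 241 mm.

The open box is on the floor beside the table on its +x side. The bookshelf is on top of the table.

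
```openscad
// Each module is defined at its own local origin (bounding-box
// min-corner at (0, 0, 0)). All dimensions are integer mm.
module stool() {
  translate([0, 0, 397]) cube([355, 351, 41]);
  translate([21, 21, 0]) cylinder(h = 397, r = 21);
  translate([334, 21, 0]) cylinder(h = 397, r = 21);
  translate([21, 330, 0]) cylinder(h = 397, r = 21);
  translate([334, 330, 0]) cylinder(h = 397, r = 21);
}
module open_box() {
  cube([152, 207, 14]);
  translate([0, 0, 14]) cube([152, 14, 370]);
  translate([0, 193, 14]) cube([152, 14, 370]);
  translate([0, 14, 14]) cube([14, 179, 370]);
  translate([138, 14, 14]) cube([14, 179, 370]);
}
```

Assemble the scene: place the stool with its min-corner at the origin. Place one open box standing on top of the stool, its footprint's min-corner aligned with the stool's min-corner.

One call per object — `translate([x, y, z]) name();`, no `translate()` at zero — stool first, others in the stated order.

stool();
translate([0, 0, 438]) open_box();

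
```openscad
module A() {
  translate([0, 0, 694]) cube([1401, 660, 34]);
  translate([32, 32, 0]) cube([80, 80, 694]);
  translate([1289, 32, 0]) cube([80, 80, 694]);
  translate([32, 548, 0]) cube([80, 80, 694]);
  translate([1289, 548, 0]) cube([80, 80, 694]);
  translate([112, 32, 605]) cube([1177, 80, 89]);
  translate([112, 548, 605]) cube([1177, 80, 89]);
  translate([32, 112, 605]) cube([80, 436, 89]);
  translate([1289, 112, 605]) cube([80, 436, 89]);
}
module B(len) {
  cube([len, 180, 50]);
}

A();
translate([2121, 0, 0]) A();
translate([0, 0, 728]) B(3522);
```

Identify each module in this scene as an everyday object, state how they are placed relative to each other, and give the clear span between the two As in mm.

Second table starts at x = 2121; first ends at x = 1401; clear span = 2121 − 1401 = 720 mm.

A is a table. B is a beam. A beam spans the tops of two tables. The clear span between the two tables is 720 mm.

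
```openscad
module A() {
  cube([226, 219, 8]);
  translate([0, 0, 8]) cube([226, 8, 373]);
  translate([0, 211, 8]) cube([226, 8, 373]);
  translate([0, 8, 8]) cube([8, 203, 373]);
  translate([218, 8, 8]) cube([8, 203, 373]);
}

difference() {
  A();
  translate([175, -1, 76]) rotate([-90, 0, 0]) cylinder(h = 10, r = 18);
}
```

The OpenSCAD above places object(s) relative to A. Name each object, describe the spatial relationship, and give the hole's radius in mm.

The subtracted cylinder has r = 18 mm.

A is an open box. The open box has a circular hole through its front wall. The hole's radius is 18 mm.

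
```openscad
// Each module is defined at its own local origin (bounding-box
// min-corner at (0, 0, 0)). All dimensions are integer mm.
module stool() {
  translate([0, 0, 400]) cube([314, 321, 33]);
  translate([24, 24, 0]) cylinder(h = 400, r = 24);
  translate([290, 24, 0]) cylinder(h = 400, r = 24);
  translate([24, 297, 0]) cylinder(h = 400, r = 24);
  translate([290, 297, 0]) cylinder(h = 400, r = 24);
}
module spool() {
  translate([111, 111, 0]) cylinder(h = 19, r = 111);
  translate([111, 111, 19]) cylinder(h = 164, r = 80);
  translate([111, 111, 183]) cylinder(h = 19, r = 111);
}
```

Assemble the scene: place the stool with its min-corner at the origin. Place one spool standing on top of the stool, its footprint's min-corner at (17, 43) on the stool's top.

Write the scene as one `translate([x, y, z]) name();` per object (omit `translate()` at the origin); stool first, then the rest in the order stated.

stool();
translate([17, 43, 433]) spool();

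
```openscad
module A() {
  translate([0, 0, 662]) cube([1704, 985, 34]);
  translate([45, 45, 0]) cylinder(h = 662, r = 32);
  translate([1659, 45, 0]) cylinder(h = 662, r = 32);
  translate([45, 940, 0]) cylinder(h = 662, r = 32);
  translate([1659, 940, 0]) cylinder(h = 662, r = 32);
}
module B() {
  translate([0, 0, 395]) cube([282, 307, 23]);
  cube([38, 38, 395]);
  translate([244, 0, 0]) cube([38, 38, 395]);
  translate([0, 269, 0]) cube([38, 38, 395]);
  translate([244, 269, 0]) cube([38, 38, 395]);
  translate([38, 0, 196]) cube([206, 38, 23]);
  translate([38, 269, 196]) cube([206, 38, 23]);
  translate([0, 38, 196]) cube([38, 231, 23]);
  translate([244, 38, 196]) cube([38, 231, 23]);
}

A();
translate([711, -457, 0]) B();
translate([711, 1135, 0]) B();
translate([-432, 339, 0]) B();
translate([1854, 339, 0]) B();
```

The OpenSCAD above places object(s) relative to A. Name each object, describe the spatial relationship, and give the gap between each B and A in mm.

Each stool's nearest face is 150 mm from the table's bounding box.

A is a table. B is a stool. Four stools sit around the table at the −y, +y, −x, +x sides. The gap between each stool and the table is 150 mm.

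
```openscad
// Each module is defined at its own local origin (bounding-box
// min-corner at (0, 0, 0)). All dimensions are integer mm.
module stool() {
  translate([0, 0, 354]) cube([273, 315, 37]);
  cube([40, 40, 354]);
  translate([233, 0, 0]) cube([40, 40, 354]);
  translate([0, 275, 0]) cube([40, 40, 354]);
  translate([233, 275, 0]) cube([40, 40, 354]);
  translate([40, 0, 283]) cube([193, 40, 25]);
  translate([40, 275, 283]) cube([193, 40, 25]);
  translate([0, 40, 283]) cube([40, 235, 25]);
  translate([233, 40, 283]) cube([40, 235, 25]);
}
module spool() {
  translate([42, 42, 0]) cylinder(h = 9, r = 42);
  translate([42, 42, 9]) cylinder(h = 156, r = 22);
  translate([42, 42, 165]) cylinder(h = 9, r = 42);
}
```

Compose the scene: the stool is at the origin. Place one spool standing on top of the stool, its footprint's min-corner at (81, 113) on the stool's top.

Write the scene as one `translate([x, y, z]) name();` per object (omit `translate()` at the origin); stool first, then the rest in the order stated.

stool();
translate([81, 113, 391]) spool();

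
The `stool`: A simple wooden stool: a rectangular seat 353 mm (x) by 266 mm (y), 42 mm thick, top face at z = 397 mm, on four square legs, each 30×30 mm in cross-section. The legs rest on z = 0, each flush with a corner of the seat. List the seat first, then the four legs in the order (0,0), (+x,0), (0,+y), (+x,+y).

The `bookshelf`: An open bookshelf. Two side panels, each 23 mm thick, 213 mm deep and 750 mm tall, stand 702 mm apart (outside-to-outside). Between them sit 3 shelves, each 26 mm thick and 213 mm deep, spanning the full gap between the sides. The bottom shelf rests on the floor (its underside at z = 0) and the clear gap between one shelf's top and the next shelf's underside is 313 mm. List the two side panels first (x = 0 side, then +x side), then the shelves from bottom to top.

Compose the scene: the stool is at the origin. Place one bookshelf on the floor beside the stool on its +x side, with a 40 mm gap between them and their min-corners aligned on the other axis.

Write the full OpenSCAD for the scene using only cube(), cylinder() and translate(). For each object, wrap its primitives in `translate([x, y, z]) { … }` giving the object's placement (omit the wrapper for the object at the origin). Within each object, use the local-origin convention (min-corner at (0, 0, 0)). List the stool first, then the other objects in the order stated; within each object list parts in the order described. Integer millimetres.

translate([0, 0, 355]) cube([353, 266, 42]);
cube([30, 30, 355]);
translate([323, 0, 0]) cube([30, 30, 355]);
translate([0, 236, 0]) cube([30, 30, 355]);
translate([323, 236, 0]) cube([30, 30, 355]);
translate([393, 0, 0]) {
  cube([23, 213, 750]);
  translate([679, 0, 0]) cube([23, 213, 750]);
  translate([23, 0, 0]) cube([656, 213, 26]);
  translate([23, 0, 339]) cube([656, 213, 26]);
  translate([23, 0, 678]) cube([656, 213, 26]);
}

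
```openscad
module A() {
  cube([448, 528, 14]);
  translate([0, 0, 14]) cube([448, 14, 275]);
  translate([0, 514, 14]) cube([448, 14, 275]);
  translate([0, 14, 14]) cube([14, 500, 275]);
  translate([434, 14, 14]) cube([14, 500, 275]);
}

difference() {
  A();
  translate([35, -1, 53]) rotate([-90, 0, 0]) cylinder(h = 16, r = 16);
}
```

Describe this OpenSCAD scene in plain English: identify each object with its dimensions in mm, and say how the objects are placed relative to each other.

A is an open-topped rectangular box: outside dimensions 448×528×289 mm, with a uniform wall and base thickness of 14 mm. The base is a full 448×528 slab on the floor; four walls sit on top of the base. The front and back walls (the −y and +y sides) span the full width; the two side walls fit between them.

The open box has a circular hole of radius 16 mm through its front wall, centred at (x = 35, z = 53).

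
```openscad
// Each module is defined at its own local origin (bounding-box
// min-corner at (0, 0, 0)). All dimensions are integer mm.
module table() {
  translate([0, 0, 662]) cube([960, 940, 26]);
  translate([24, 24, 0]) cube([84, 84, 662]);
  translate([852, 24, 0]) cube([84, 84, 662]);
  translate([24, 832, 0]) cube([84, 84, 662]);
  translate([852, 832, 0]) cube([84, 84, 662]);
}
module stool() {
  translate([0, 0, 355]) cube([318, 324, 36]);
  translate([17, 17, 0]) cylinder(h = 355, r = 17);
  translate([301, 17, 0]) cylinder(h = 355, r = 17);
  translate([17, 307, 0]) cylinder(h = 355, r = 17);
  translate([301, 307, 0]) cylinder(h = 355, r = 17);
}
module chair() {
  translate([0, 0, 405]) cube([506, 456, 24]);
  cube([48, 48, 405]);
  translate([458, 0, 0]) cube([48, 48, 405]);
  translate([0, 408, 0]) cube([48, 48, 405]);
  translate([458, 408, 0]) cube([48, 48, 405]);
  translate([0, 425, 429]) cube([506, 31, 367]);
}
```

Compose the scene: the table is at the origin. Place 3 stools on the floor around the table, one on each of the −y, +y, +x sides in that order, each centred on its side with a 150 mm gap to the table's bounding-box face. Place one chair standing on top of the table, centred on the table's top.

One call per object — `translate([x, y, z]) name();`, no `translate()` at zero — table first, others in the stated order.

table();
translate([321, -474, 0]) stool();
translate([321, 1090, 0]) stool();
translate([1110, 308, 0]) stool();
translate([227, 242, 688]) chair();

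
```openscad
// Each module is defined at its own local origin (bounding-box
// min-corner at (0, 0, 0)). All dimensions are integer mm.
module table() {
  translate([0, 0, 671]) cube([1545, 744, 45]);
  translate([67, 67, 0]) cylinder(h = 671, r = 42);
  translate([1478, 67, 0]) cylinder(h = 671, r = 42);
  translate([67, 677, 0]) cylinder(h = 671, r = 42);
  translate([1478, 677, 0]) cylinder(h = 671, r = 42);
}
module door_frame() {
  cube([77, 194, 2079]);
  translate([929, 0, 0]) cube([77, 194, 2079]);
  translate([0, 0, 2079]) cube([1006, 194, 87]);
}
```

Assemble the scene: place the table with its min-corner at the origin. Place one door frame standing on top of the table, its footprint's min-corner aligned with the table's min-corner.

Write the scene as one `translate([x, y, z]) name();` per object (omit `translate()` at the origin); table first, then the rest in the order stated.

table();
translate([0, 0, 716]) door_frame();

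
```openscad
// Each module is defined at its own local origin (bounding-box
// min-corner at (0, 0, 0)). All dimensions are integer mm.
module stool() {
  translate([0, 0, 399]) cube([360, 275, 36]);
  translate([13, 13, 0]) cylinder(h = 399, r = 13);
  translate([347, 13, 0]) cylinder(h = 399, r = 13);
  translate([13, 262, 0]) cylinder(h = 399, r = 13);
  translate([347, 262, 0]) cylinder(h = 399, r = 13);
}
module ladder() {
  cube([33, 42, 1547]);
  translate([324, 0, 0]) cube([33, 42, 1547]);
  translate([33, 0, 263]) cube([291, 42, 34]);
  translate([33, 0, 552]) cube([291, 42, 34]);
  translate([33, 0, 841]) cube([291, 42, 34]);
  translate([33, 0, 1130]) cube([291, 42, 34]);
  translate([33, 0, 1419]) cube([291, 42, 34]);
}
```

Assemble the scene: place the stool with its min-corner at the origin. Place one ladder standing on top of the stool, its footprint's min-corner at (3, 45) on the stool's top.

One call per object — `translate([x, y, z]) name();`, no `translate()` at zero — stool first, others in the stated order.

stool();
translate([3, 45, 435]) ladder();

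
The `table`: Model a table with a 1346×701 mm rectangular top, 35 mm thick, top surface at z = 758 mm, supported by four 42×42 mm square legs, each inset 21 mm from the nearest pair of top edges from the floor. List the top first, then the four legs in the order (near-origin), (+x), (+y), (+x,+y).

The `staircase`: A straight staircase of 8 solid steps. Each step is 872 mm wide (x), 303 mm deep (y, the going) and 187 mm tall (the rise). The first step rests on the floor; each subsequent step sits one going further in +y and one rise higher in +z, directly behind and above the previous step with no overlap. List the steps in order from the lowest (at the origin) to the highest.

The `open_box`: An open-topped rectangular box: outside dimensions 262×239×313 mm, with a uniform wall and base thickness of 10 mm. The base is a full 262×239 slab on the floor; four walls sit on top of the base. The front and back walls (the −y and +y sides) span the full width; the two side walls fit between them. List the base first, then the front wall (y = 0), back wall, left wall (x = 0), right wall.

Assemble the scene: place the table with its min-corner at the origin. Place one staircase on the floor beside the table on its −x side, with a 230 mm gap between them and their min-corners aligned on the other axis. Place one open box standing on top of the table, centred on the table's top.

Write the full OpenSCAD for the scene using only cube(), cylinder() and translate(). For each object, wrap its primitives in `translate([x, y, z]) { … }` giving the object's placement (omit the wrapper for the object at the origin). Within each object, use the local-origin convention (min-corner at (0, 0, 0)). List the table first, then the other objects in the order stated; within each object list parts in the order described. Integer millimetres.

translate([0, 0, 723]) cube([1346, 701, 35]);
translate([21, 21, 0]) cube([42, 42, 723]);
translate([1283, 21, 0]) cube([42, 42, 723]);
translate([21, 638, 0]) cube([42, 42, 723]);
translate([1283, 638, 0]) cube([42, 42, 723]);
translate([-1102, 0, 0]) {
  cube([872, 303, 187]);
  translate([0, 303, 187]) cube([872, 303, 187]);
  translate([0, 606, 374]) cube([872, 303, 187]);
  translate([0, 909, 561]) cube([872, 303, 187]);
  translate([0, 1212, 748]) cube([872, 303, 187]);
  translate([0, 1515, 935]) cube([872, 303, 187]);
  translate([0, 1818, 1122]) cube([872, 303, 187]);
  translate([0, 2121, 1309]) cube([872, 303, 187]);
}
translate([542, 231, 758]) {
  cube([262, 239, 10]);
  translate([0, 0, 10]) cube([262, 10, 303]);
  translate([0, 229, 10]) cube([262, 10, 303]);
  translate([0, 10, 10]) cube([10, 219, 303]);
  translate([252, 10, 10]) cube([10, 219, 303]);
}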